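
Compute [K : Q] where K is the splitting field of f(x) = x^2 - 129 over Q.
[K : Q] = 2

f(x) = x^2 - 129 factors as (x - √129)(x + √129). The splitting field is K = Q(√129). Since 129 is squarefree and > 1, it is not a perfect square, so x^2 - 129 is irreducible over Q and [Q(√129) : Q] = 2. Hence [K : Q] = 2.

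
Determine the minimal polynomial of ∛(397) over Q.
m_α(x) = x^3 - 397

α satisfies α^3 = 397, so x^3 - 397 annihilates α. By the rational root test, a rational root p/q (in lowest terms) of x^3 - 397 would satisfy p^3 = 397 q^3, forcing q = 1 and p^3 = 397; but 397 is not a perfect cube, contradiction. A monic cubic over Q with no rational root is irreducible (any nontrivial factorization would include a linear factor). Hence x^3 - 397 is the minimal polynomial of α, and in particular [Q(α):Q] = 3.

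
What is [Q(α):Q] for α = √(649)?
[Q(α):Q] = 2

[Q(α):Q] equals the degree of the minimal polynomial of α. Here α^2 = 649 and x^2 - 649 is irreducible (d = 649 is squarefree, ≠ 1, hence not a square), so deg(m_α) = 2. Thus [Q(α):Q] = 2.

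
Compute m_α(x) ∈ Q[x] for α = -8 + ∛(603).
m_α(x) = x^3 + 24x^2 + 192x - 91

Set β = α + 8 = ∛(603), so β^3 = 603. Then (α + 8)^3 - 603 = 0, i.e. α is a root of g(x) = (x + 8)^3 - 603 = x^3 + 24x^2 + 192x - 91. Since g(x) = h(x + 8) where h(x) = x^3 - 603, and h is irreducible over Q (because 603 is not a perfect cube, so h has no rational root, and a monic cubic with no rational root is irreducible), g is also irreducible (irreducibility is preserved under the substitution x → x + 8). Hence m_α(x) = x^3 + 24x^2 + 192x - 91.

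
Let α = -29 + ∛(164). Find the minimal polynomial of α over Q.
m_α(x) = x^3 + 87x^2 + 2523x + 24225

Set β = α + 29 = ∛(164), so β^3 = 164. Then (α + 29)^3 - 164 = 0, i.e. α is a root of g(x) = (x + 29)^3 - 164 = x^3 + 87x^2 + 2523x + 24225. Since g(x) = h(x + 29) where h(x) = x^3 - 164, and h is irreducible over Q (because 164 is not a perfect cube, so h has no rational root, and a monic cubic with no rational root is irreducible), g is also irreducible (irreducibility is preserved under the substitution x → x + 29). Hence m_α(x) = x^3 + 87x^2 + 2523x + 24225.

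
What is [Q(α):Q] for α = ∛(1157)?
[Q(α):Q] = 3

The minimal polynomial of α is x^3 - 1157, irreducible over Q since 1157 is not a perfect cube (so x^3 - 1157 has no rational root). Hence [Q(α):Q] = deg(m_α) = 3.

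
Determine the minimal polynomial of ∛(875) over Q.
m_α(x) = x^3 - 875

α satisfies α^3 = 875, so x^3 - 875 annihilates α. By the rational root test, a rational root p/q (in lowest terms) of x^3 - 875 would satisfy p^3 = 875 q^3, forcing q = 1 and p^3 = 875; but 875 is not a perfect cube, contradiction. A monic cubic over Q with no rational root is irreducible (any nontrivial factorization would include a linear factor). Hence x^3 - 875 is the minimal polynomial of α, and in particular [Q(α):Q] = 3.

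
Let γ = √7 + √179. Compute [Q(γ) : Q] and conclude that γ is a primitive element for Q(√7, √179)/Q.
[Q(γ) : Q] = 4 (equivalently, Q(γ) = Q(√7, √179))

Obviously Q(γ) ⊆ Q(√7, √179), and [Q(√7, √179):Q] = 4 (since 7, 179 are distinct squarefree integers > 1 with 1253 not a perfect square). To show equality we compute the minimal polynomial of γ. From γ = √7 + √179: γ^2 = 7 + 2√(1253) + 179 = 186 + 2√(1253), so γ^2 - 186 = 2√(1253); squaring, (γ^2 - 186)^2 = 4·1253, i.e. γ^4 - 372γ^2 + 34596 - 5012 = 0, i.e. γ^4 - 372γ^2 + 29584 = 0. So γ is a root of x^4 - 372x^2 + 29584. This polynomial is irreducible over Q: it has no rational root (each ±√7 ± √179 is irrational), and any factorization into two quadratics over Q would force √(1253) ∈ Q (pairing opposite roots) or √7, √179 ∈ Q (other pairings), all impossible. Hence [Q(γ):Q] = 4 = [Q(√7, √179):Q], so Q(γ) = Q(√7, √179).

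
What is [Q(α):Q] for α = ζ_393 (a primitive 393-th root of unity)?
[Q(α):Q] = 260

The minimal polynomial of ζ_393 over Q is the 393-th cyclotomic polynomial Φ_393(x), which is irreducible over Q and has degree φ(393) = 260. Hence [Q(α):Q] = φ(393) = 260.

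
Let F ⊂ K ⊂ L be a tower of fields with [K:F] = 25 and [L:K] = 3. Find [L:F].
[L:F] = 75

The tower law says that for any tower of field extensions F ⊂ K ⊂ L with finite degrees, [L:F] = [L:K] · [K:F]. Here this gives [L:F] = 3 · 25 = 75.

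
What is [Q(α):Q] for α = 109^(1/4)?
[Q(α):Q] = 4

α is a root of x^4 - 109. By Eisenstein's criterion at the prime p = 109 (which divides the constant term 109 but p^2 = 11881 does not, since 109 is squarefree), x^4 - 109 is irreducible over Q. Hence [Q(α):Q] = 4.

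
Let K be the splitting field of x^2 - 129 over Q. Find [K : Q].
[K : Q] = 2

f(x) = x^2 - 129 factors as (x - √129)(x + √129). The splitting field is K = Q(√129). Since 129 is squarefree and > 1, it is not a perfect square, so x^2 - 129 is irreducible over Q and [Q(√129) : Q] = 2. Hence [K : Q] = 2.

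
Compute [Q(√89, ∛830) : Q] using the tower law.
[Q(√89, ∛830) : Q] = 6

Let L = Q(√89, ∛830). Since Q(√89) ⊂ L and [Q(√89):Q] = 2, the tower law gives 2 | [L:Q]. Likewise Q(∛830) ⊂ L with [Q(∛830):Q] = 3 (because 830 is not a perfect cube), so 3 | [L:Q]. As gcd(2,3) = 1, [L:Q] is divisible by 6. Conversely L is generated over Q by √89 and ∛830, so [L:Q] ≤ 2·3 = 6. Therefore [Q(√89, ∛830) : Q] = 6.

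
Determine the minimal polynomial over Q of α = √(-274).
m_α(x) = x^2 + 274

α satisfies α^2 + 274 = 0, so x^2 + 274 annihilates α. Since d = -274 is squarefree and ≠ 1, it is not a perfect square in Q, so x^2 + 274 has no rational root and is therefore irreducible over Q (a degree-2 polynomial over a field is irreducible iff it has no root). Hence m_α(x) = x^2 + 274.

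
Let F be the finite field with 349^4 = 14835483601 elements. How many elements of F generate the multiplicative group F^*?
There are φ(14835483600) = 3273984000 primitive elements

F_q^* is cyclic of order q - 1 = 14835483600. A cyclic group of order m has exactly φ(m) generators. Here m = 14835483600 = 2^4 · 3 · 5^2 · 7 · 29 · 60901, so the number of primitive elements is φ(14835483600) = 3273984000.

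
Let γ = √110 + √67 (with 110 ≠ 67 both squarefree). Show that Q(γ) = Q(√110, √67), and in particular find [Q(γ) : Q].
[Q(γ) : Q] = 4 (equivalently, Q(γ) = Q(√110, √67))

Obviously Q(γ) ⊆ Q(√110, √67), and [Q(√110, √67):Q] = 4 (since 110, 67 are distinct squarefree integers > 1 with 7370 not a perfect square). To show equality we compute the minimal polynomial of γ. From γ = √110 + √67: γ^2 = 110 + 2√(7370) + 67 = 177 + 2√(7370), so γ^2 - 177 = 2√(7370); squaring, (γ^2 - 177)^2 = 4·7370, i.e. γ^4 - 354γ^2 + 31329 - 29480 = 0, i.e. γ^4 - 354γ^2 + 1849 = 0. So γ is a root of x^4 - 354x^2 + 1849. This polynomial is irreducible over Q: it has no rational root (each ±√110 ± √67 is irrational), and any factorization into two quadratics over Q would force √(7370) ∈ Q (pairing opposite roots) or √110, √67 ∈ Q (other pairings), all impossible. Hence [Q(γ):Q] = 4 = [Q(√110, √67):Q], so Q(γ) = Q(√110, √67).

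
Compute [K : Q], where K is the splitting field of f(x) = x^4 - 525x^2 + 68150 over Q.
[K : Q] = 4

Solving the quadratic in x^2: x^2 = (525 ± √(525^2 - 4·68150))/2 = (525 ± √3025)/2 = (525 ± 55)/2, giving x^2 = 290 or x^2 = 235. So f(x) = (x^2 - 290)(x^2 - 235) and the roots of f are ±√290, ±√235. Hence the splitting field is K = Q(√290, √235). Since 290 and 235 are distinct squarefree integers > 1, their product 68150 is not a perfect square, so √235 ∉ Q(√290). By the tower law [K:Q] = [Q(√290,√235):Q(√290)] · [Q(√290):Q] = 2 · 2 = 4.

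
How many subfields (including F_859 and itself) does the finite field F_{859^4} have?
F_{859^4} has 3 subfields

The subfields of F_{p^n} are exactly the fields F_{p^d} for d | n (each is the fixed field of the unique index-d subgroup of Gal(F_{p^n}/F_p) ≅ Z/nZ). The divisors of n = 4 are {1, 2, 4}, giving 3 subfields: F_{859^1}, F_{859^2}, F_{859^4}.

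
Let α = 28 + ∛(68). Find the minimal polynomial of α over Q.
m_α(x) = x^3 - 84x^2 + 2352x - 22020

Set β = α - 28 = ∛(68), so β^3 = 68. Then (α - 28)^3 - 68 = 0, i.e. α is a root of g(x) = (x - 28)^3 - 68 = x^3 - 84x^2 + 2352x - 22020. Since g(x) = h(x - 28) where h(x) = x^3 - 68, and h is irreducible over Q (because 68 is not a perfect cube, so h has no rational root, and a monic cubic with no rational root is irreducible), g is also irreducible (irreducibility is preserved under the substitution x → x - 28). Hence m_α(x) = x^3 - 84x^2 + 2352x - 22020.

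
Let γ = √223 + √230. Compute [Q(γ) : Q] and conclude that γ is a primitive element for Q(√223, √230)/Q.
[Q(γ) : Q] = 4 (equivalently, Q(γ) = Q(√223, √230))

Obviously Q(γ) ⊆ Q(√223, √230), and [Q(√223, √230):Q] = 4 (since 223, 230 are distinct squarefree integers > 1 with 51290 not a perfect square). To show equality we compute the minimal polynomial of γ. From γ = √223 + √230: γ^2 = 223 + 2√(51290) + 230 = 453 + 2√(51290), so γ^2 - 453 = 2√(51290); squaring, (γ^2 - 453)^2 = 4·51290, i.e. γ^4 - 906γ^2 + 205209 - 205160 = 0, i.e. γ^4 - 906γ^2 + 49 = 0. So γ is a root of x^4 - 906x^2 + 49. This polynomial is irreducible over Q: it has no rational root (each ±√223 ± √230 is irrational), and any factorization into two quadratics over Q would force √(51290) ∈ Q (pairing opposite roots) or √223, √230 ∈ Q (other pairings), all impossible. Hence [Q(γ):Q] = 4 = [Q(√223, √230):Q], so Q(γ) = Q(√223, √230).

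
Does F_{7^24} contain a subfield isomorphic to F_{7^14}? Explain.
No: F_{7^14} is not a subfield of F_{7^24}

F_{p^m} embeds in F_{p^n} iff m | n. Here 14 ∤ 24 (since 24 = 1·14 + 10 with remainder 10 ≠ 0), so F_{7^14} is not a subfield of F_{7^24}. Equivalently: if it were, the tower law would give 14 = [F_{7^14}:F_7] dividing [F_{7^24}:F_7] = 24, contradiction.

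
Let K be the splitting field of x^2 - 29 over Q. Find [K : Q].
[K : Q] = 2

f(x) = x^2 - 29 factors as (x - √29)(x + √29). The splitting field is K = Q(√29). Since 29 is squarefree and > 1, it is not a perfect square, so x^2 - 29 is irreducible over Q and [Q(√29) : Q] = 2. Hence [K : Q] = 2.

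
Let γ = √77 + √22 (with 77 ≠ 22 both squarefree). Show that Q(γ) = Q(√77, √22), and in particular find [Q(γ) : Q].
[Q(γ) : Q] = 4 (equivalently, Q(γ) = Q(√77, √22))

Obviously Q(γ) ⊆ Q(√77, √22), and [Q(√77, √22):Q] = 4 (since 77, 22 are distinct squarefree integers > 1 with 1694 not a perfect square). To show equality we compute the minimal polynomial of γ. From γ = √77 + √22: γ^2 = 77 + 2√(1694) + 22 = 99 + 2√(1694), so γ^2 - 99 = 2√(1694); squaring, (γ^2 - 99)^2 = 4·1694, i.e. γ^4 - 198γ^2 + 9801 - 6776 = 0, i.e. γ^4 - 198γ^2 + 3025 = 0. So γ is a root of x^4 - 198x^2 + 3025. This polynomial is irreducible over Q: it has no rational root (each ±√77 ± √22 is irrational), and any factorization into two quadratics over Q would force √(1694) ∈ Q (pairing opposite roots) or √77, √22 ∈ Q (other pairings), all impossible. Hence [Q(γ):Q] = 4 = [Q(√77, √22):Q], so Q(γ) = Q(√77, √22).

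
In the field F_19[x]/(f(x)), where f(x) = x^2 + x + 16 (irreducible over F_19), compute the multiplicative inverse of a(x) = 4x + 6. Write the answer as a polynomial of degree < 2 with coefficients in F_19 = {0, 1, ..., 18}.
a(x)^(-1) ≡ 17x + 1 (mod f(x))

Since f is irreducible over F_19, F_19[x]/(f) is a field and a(x) ≠ 0 has an inverse. Apply the extended Euclidean algorithm to f(x) and a(x) in F_19[x]: f(x) = (5x + 7)·a(x) + (12). The last nonzero remainder is the constant 12 = gcd(f, a) in F_19. Back-substituting through the division chain expresses 12 = s(x)·a(x) + t(x)·f(x) with s(x) ≡ 14x + 12 (mod f), so (14x + 12)·a(x) ≡ 12 (mod f). Multiplying by 12^(-1) ≡ 8 in F_19 gives a(x)^(-1) ≡ 8·(14x + 12) ≡ 17x + 1 (mod f). Check: (4x + 6)·(17x + 1) = 11x^2 + 11x + 6 ≡ 1 (mod x^2 + x + 16).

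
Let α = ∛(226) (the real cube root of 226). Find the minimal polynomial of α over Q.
m_α(x) = x^3 - 226

α satisfies α^3 = 226, so x^3 - 226 annihilates α. By the rational root test, a rational root p/q (in lowest terms) of x^3 - 226 would satisfy p^3 = 226 q^3, forcing q = 1 and p^3 = 226; but 226 is not a perfect cube, contradiction. A monic cubic over Q with no rational root is irreducible (any nontrivial factorization would include a linear factor). Hence x^3 - 226 is the minimal polynomial of α, and in particular [Q(α):Q] = 3.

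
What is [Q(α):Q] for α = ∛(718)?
[Q(α):Q] = 3

The minimal polynomial of α is x^3 - 718, irreducible over Q since 718 is not a perfect cube (so x^3 - 718 has no rational root). Hence [Q(α):Q] = deg(m_α) = 3.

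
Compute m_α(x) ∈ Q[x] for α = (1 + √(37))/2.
m_α(x) = x^2 - x - 9

From 2α - 1 = √(37), squaring gives (2α - 1)^2 = 37, i.e. 4α^2 - 4α + 1 = 37, so α^2 - α + (1 - 37)/4 = 0. Since 37 ≡ 1 (mod 4), (1 - 37)/4 = -9 ∈ Z. The polynomial x^2 - x - 9 has discriminant 1 - 4·(-9) = 37, which is not a perfect square in Q (d = 37 is squarefree and ≠ 1), so x^2 - x - 9 is irreducible over Q. It is the minimal polynomial of α.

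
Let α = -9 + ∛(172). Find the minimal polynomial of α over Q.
m_α(x) = x^3 + 27x^2 + 243x + 557

Set β = α + 9 = ∛(172), so β^3 = 172. Then (α + 9)^3 - 172 = 0, i.e. α is a root of g(x) = (x + 9)^3 - 172 = x^3 + 27x^2 + 243x + 557. Since g(x) = h(x + 9) where h(x) = x^3 - 172, and h is irreducible over Q (because 172 is not a perfect cube, so h has no rational root, and a monic cubic with no rational root is irreducible), g is also irreducible (irreducibility is preserved under the substitution x → x + 9). Hence m_α(x) = x^3 + 27x^2 + 243x + 557.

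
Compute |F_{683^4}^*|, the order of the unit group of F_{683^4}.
|F_{683^4}^*| = 217611987120

F_{683^4} has 683^4 = 217611987121 elements; its multiplicative group consists of all nonzero elements, so |F_{683^4}^*| = 217611987121 - 1 = 217611987120. (It is cyclic since any finite subgroup of the multiplicative group of a field is cyclic.)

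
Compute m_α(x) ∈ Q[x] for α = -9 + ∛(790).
m_α(x) = x^3 + 27x^2 + 243x - 61

Set β = α + 9 = ∛(790), so β^3 = 790. Then (α + 9)^3 - 790 = 0, i.e. α is a root of g(x) = (x + 9)^3 - 790 = x^3 + 27x^2 + 243x - 61. Since g(x) = h(x + 9) where h(x) = x^3 - 790, and h is irreducible over Q (because 790 is not a perfect cube, so h has no rational root, and a monic cubic with no rational root is irreducible), g is also irreducible (irreducibility is preserved under the substitution x → x + 9). Hence m_α(x) = x^3 + 27x^2 + 243x - 61.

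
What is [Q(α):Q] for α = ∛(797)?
[Q(α):Q] = 3

The minimal polynomial of α is x^3 - 797, irreducible over Q since 797 is not a perfect cube (so x^3 - 797 has no rational root). Hence [Q(α):Q] = deg(m_α) = 3.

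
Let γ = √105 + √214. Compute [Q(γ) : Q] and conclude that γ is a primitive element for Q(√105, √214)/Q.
[Q(γ) : Q] = 4 (equivalently, Q(γ) = Q(√105, √214))

Obviously Q(γ) ⊆ Q(√105, √214), and [Q(√105, √214):Q] = 4 (since 105, 214 are distinct squarefree integers > 1 with 22470 not a perfect square). To show equality we compute the minimal polynomial of γ. From γ = √105 + √214: γ^2 = 105 + 2√(22470) + 214 = 319 + 2√(22470), so γ^2 - 319 = 2√(22470); squaring, (γ^2 - 319)^2 = 4·22470, i.e. γ^4 - 638γ^2 + 101761 - 89880 = 0, i.e. γ^4 - 638γ^2 + 11881 = 0. So γ is a root of x^4 - 638x^2 + 11881. This polynomial is irreducible over Q: it has no rational root (each ±√105 ± √214 is irrational), and any factorization into two quadratics over Q would force √(22470) ∈ Q (pairing opposite roots) or √105, √214 ∈ Q (other pairings), all impossible. Hence [Q(γ):Q] = 4 = [Q(√105, √214):Q], so Q(γ) = Q(√105, √214).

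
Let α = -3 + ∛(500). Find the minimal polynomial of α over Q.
m_α(x) = x^3 + 9x^2 + 27x - 473

Set β = α + 3 = ∛(500), so β^3 = 500. Then (α + 3)^3 - 500 = 0, i.e. α is a root of g(x) = (x + 3)^3 - 500 = x^3 + 9x^2 + 27x - 473. Since g(x) = h(x + 3) where h(x) = x^3 - 500, and h is irreducible over Q (because 500 is not a perfect cube, so h has no rational root, and a monic cubic with no rational root is irreducible), g is also irreducible (irreducibility is preserved under the substitution x → x + 3). Hence m_α(x) = x^3 + 9x^2 + 27x - 473.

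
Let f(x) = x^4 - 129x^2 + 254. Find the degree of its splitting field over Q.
[K : Q] = 4

Solving the quadratic in x^2: x^2 = (129 ± √(129^2 - 4·254))/2 = (129 ± √15625)/2 = (129 ± 125)/2, giving x^2 = 2 or x^2 = 127. So f(x) = (x^2 - 2)(x^2 - 127) and the roots of f are ±√2, ±√127. Hence the splitting field is K = Q(√2, √127). Since 2 and 127 are distinct squarefree integers > 1, their product 254 is not a perfect square, so √127 ∉ Q(√2). By the tower law [K:Q] = [Q(√2,√127):Q(√2)] · [Q(√2):Q] = 2 · 2 = 4.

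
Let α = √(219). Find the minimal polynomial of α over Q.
m_α(x) = x^2 - 219

α satisfies α^2 - 219 = 0, so x^2 - 219 annihilates α. Since d = 219 is squarefree and ≠ 1, it is not a perfect square in Q, so x^2 - 219 has no rational root and is therefore irreducible over Q (a degree-2 polynomial over a field is irreducible iff it has no root). Hence m_α(x) = x^2 - 219.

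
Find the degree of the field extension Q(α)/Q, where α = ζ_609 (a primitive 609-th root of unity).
[Q(α):Q] = 336

The minimal polynomial of ζ_609 over Q is the 609-th cyclotomic polynomial Φ_609(x), which is irreducible over Q and has degree φ(609) = 336. Hence [Q(α):Q] = φ(609) = 336.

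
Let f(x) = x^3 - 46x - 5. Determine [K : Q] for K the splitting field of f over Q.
[K : Q] = 6

By the rational root test, any rational root of the monic integer polynomial f(x) = x^3 - 46x - 5 must be an integer dividing the constant term -5, i.e. one of ±{1, 5}. Evaluating: f(1) = -50, f(-1) = 40, f(5) = -110, f(-5) = 100; none is 0, so f has no rational root and is therefore irreducible over Q (a cubic with no linear factor over a field is irreducible). For an irreducible cubic, the Galois group is A_3 or S_3 according as the discriminant disc(f) = -4a^3 - 27b^2 = -4·(-46)^3 - 27·(-5)^2 = 388669 is or is not a square in Q. Here disc(f) = 388669 is not a perfect square in Q, so the Galois group of f over Q is not contained in A_3 and must be all of S_3. The splitting field has degree |S_3| = 6 over Q, so [K : Q] = 6.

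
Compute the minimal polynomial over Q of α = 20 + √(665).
m_α(x) = x^2 - 40x - 265

From α - 20 = √(665), squaring gives (α - 20)^2 = 665, i.e. α^2 - 40α + 400 = 665, so α^2 - 40α - 265 = 0. The discriminant of x^2 - 40x - 265 is (-40)^2 - 4·(-265) = 1600 + 1060 = 2660, and 4·(665) is not a perfect square in Q since 665 is squarefree and ≠ 1. Hence x^2 - 40x - 265 is irreducible over Q and is the minimal polynomial of α.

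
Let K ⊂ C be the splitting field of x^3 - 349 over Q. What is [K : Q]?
[K : Q] = 6

The roots of x^3 - 349 are ∛349, ω∛349, ω^2∛349 where ω = e^(2πi/3) is a primitive cube root of unity, so K = Q(∛349, ω). Now [Q(∛349):Q] = 3 (since 349 is not a perfect cube, x^3 - 349 is irreducible) and [Q(ω):Q] = 2. Both 2 and 3 divide [K:Q], and [K:Q] ≤ 3·2 = 6, so [K:Q] = 6. (Equivalently: Q(∛349) ⊂ R but ω ∉ R, so [K : Q(∛349)] = 2.)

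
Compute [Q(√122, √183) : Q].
[Q(√122, √183) : Q] = 4

[Q(√122):Q] = 2 (min poly x^2 - 122, irreducible since 122 is squarefree > 1). For the top step, suppose √183 ∈ Q(√122), say √183 = c + d√122 with c, d ∈ Q. Squaring: 183 = c^2 + 122d^2 + 2cd√122. Since √122 ∉ Q this forces 2cd = 0. If d = 0 then √183 = c ∈ Q, contradicting 183 squarefree > 1. If c = 0 then 183 = 122d^2, so 122·183 = (122d)^2 is a perfect square in Q — but 122·183 = 22326 is not a perfect square (since 122 and 183 are distinct squarefree integers). Contradiction. Hence √183 ∉ Q(√122), so x^2 - 183 stays irreducible over Q(√122) and [Q(√122, √183) : Q(√122)] = 2. By the tower law, [Q(√122, √183) : Q] = 2 · 2 = 4.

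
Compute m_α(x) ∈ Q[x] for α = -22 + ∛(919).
m_α(x) = x^3 + 66x^2 + 1452x + 9729

Set β = α + 22 = ∛(919), so β^3 = 919. Then (α + 22)^3 - 919 = 0, i.e. α is a root of g(x) = (x + 22)^3 - 919 = x^3 + 66x^2 + 1452x + 9729. Since g(x) = h(x + 22) where h(x) = x^3 - 919, and h is irreducible over Q (because 919 is not a perfect cube, so h has no rational root, and a monic cubic with no rational root is irreducible), g is also irreducible (irreducibility is preserved under the substitution x → x + 22). Hence m_α(x) = x^3 + 66x^2 + 1452x + 9729.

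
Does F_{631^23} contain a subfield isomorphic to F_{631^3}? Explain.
No: F_{631^3} is not a subfield of F_{631^23}

F_{p^m} embeds in F_{p^n} iff m | n. Here 3 ∤ 23 (since 23 = 7·3 + 2 with remainder 2 ≠ 0), so F_{631^3} is not a subfield of F_{631^23}. Equivalently: if it were, the tower law would give 3 = [F_{631^3}:F_631] dividing [F_{631^23}:F_631] = 23, contradiction.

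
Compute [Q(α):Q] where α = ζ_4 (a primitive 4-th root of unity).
[Q(α):Q] = 2

The minimal polynomial of ζ_4 over Q is the 4-th cyclotomic polynomial Φ_4(x), which is irreducible over Q and has degree φ(4) = 2. Hence [Q(α):Q] = φ(4) = 2.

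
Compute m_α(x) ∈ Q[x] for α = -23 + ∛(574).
m_α(x) = x^3 + 69x^2 + 1587x + 11593

Set β = α + 23 = ∛(574), so β^3 = 574. Then (α + 23)^3 - 574 = 0, i.e. α is a root of g(x) = (x + 23)^3 - 574 = x^3 + 69x^2 + 1587x + 11593. Since g(x) = h(x + 23) where h(x) = x^3 - 574, and h is irreducible over Q (because 574 is not a perfect cube, so h has no rational root, and a monic cubic with no rational root is irreducible), g is also irreducible (irreducibility is preserved under the substitution x → x + 23). Hence m_α(x) = x^3 + 69x^2 + 1587x + 11593.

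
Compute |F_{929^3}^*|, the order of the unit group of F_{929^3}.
|F_{929^3}^*| = 801765088

F_{929^3} has 929^3 = 801765089 elements; its multiplicative group consists of all nonzero elements, so |F_{929^3}^*| = 801765089 - 1 = 801765088. (It is cyclic since any finite subgroup of the multiplicative group of a field is cyclic.)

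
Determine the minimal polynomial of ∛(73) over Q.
m_α(x) = x^3 - 73

α satisfies α^3 = 73, so x^3 - 73 annihilates α. By the rational root test, a rational root p/q (in lowest terms) of x^3 - 73 would satisfy p^3 = 73 q^3, forcing q = 1 and p^3 = 73; but 73 is not a perfect cube, contradiction. A monic cubic over Q with no rational root is irreducible (any nontrivial factorization would include a linear factor). Hence x^3 - 73 is the minimal polynomial of α, and in particular [Q(α):Q] = 3.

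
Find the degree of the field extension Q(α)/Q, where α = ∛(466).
[Q(α):Q] = 3

The minimal polynomial of α is x^3 - 466, irreducible over Q since 466 is not a perfect cube (so x^3 - 466 has no rational root). Hence [Q(α):Q] = deg(m_α) = 3.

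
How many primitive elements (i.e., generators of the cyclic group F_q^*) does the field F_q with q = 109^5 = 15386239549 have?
There are φ(15386239548) = 4937112000 primitive elements

F_q^* is cyclic of order q - 1 = 15386239548. A cyclic group of order m has exactly φ(m) generators. Here m = 15386239548 = 2^2 · 3^3 · 31 · 191 · 24061, so the number of primitive elements is φ(15386239548) = 4937112000.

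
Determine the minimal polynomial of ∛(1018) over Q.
m_α(x) = x^3 - 1018

α satisfies α^3 = 1018, so x^3 - 1018 annihilates α. By the rational root test, a rational root p/q (in lowest terms) of x^3 - 1018 would satisfy p^3 = 1018 q^3, forcing q = 1 and p^3 = 1018; but 1018 is not a perfect cube, contradiction. A monic cubic over Q with no rational root is irreducible (any nontrivial factorization would include a linear factor). Hence x^3 - 1018 is the minimal polynomial of α, and in particular [Q(α):Q] = 3.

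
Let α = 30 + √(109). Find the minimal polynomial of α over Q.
m_α(x) = x^2 - 60x + 791

From α - 30 = √(109), squaring gives (α - 30)^2 = 109, i.e. α^2 - 60α + 900 = 109, so α^2 - 60α + 791 = 0. The discriminant of x^2 - 60x + 791 is (-60)^2 - 4·(791) = 3600 - 3164 = 436, and 4·(109) is not a perfect square in Q since 109 is squarefree and ≠ 1. Hence x^2 - 60x + 791 is irreducible over Q and is the minimal polynomial of α.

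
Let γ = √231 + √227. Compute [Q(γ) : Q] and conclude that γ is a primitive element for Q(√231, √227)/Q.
[Q(γ) : Q] = 4 (equivalently, Q(γ) = Q(√231, √227))

Obviously Q(γ) ⊆ Q(√231, √227), and [Q(√231, √227):Q] = 4 (since 231, 227 are distinct squarefree integers > 1 with 52437 not a perfect square). To show equality we compute the minimal polynomial of γ. From γ = √231 + √227: γ^2 = 231 + 2√(52437) + 227 = 458 + 2√(52437), so γ^2 - 458 = 2√(52437); squaring, (γ^2 - 458)^2 = 4·52437, i.e. γ^4 - 916γ^2 + 209764 - 209748 = 0, i.e. γ^4 - 916γ^2 + 16 = 0. So γ is a root of x^4 - 916x^2 + 16. This polynomial is irreducible over Q: it has no rational root (each ±√231 ± √227 is irrational), and any factorization into two quadratics over Q would force √(52437) ∈ Q (pairing opposite roots) or √231, √227 ∈ Q (other pairings), all impossible. Hence [Q(γ):Q] = 4 = [Q(√231, √227):Q], so Q(γ) = Q(√231, √227).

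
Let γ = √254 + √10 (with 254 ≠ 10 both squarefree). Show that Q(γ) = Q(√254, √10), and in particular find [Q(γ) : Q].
[Q(γ) : Q] = 4 (equivalently, Q(γ) = Q(√254, √10))

Obviously Q(γ) ⊆ Q(√254, √10), and [Q(√254, √10):Q] = 4 (since 254, 10 are distinct squarefree integers > 1 with 2540 not a perfect square). To show equality we compute the minimal polynomial of γ. From γ = √254 + √10: γ^2 = 254 + 2√(2540) + 10 = 264 + 2√(2540), so γ^2 - 264 = 2√(2540); squaring, (γ^2 - 264)^2 = 4·2540, i.e. γ^4 - 528γ^2 + 69696 - 10160 = 0, i.e. γ^4 - 528γ^2 + 59536 = 0. So γ is a root of x^4 - 528x^2 + 59536. This polynomial is irreducible over Q: it has no rational root (each ±√254 ± √10 is irrational), and any factorization into two quadratics over Q would force √(2540) ∈ Q (pairing opposite roots) or √254, √10 ∈ Q (other pairings), all impossible. Hence [Q(γ):Q] = 4 = [Q(√254, √10):Q], so Q(γ) = Q(√254, √10).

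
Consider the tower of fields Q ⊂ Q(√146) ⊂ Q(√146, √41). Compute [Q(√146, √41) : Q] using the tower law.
[Q(√146, √41) : Q] = 4

[Q(√146):Q] = 2 (min poly x^2 - 146, irreducible since 146 is squarefree > 1). For the top step, suppose √41 ∈ Q(√146), say √41 = c + d√146 with c, d ∈ Q. Squaring: 41 = c^2 + 146d^2 + 2cd√146. Since √146 ∉ Q this forces 2cd = 0. If d = 0 then √41 = c ∈ Q, contradicting 41 squarefree > 1. If c = 0 then 41 = 146d^2, so 146·41 = (146d)^2 is a perfect square in Q — but 146·41 = 5986 is not a perfect square (since 146 and 41 are distinct squarefree integers). Contradiction. Hence √41 ∉ Q(√146), so x^2 - 41 stays irreducible over Q(√146) and [Q(√146, √41) : Q(√146)] = 2. By the tower law, [Q(√146, √41) : Q] = 2 · 2 = 4.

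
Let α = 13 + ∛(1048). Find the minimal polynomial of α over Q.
m_α(x) = x^3 - 39x^2 + 507x - 3245

Set β = α - 13 = ∛(1048), so β^3 = 1048. Then (α - 13)^3 - 1048 = 0, i.e. α is a root of g(x) = (x - 13)^3 - 1048 = x^3 - 39x^2 + 507x - 3245. Since g(x) = h(x - 13) where h(x) = x^3 - 1048, and h is irreducible over Q (because 1048 is not a perfect cube, so h has no rational root, and a monic cubic with no rational root is irreducible), g is also irreducible (irreducibility is preserved under the substitution x → x - 13). Hence m_α(x) = x^3 - 39x^2 + 507x - 3245.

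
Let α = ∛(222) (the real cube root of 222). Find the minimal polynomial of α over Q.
m_α(x) = x^3 - 222

α satisfies α^3 = 222, so x^3 - 222 annihilates α. By the rational root test, a rational root p/q (in lowest terms) of x^3 - 222 would satisfy p^3 = 222 q^3, forcing q = 1 and p^3 = 222; but 222 is not a perfect cube, contradiction. A monic cubic over Q with no rational root is irreducible (any nontrivial factorization would include a linear factor). Hence x^3 - 222 is the minimal polynomial of α, and in particular [Q(α):Q] = 3.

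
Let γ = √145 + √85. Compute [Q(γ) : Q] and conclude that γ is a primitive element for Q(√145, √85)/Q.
[Q(γ) : Q] = 4 (equivalently, Q(γ) = Q(√145, √85))

Obviously Q(γ) ⊆ Q(√145, √85), and [Q(√145, √85):Q] = 4 (since 145, 85 are distinct squarefree integers > 1 with 12325 not a perfect square). To show equality we compute the minimal polynomial of γ. From γ = √145 + √85: γ^2 = 145 + 2√(12325) + 85 = 230 + 2√(12325), so γ^2 - 230 = 2√(12325); squaring, (γ^2 - 230)^2 = 4·12325, i.e. γ^4 - 460γ^2 + 52900 - 49300 = 0, i.e. γ^4 - 460γ^2 + 3600 = 0. So γ is a root of x^4 - 460x^2 + 3600. This polynomial is irreducible over Q: it has no rational root (each ±√145 ± √85 is irrational), and any factorization into two quadratics over Q would force √(12325) ∈ Q (pairing opposite roots) or √145, √85 ∈ Q (other pairings), all impossible. Hence [Q(γ):Q] = 4 = [Q(√145, √85):Q], so Q(γ) = Q(√145, √85).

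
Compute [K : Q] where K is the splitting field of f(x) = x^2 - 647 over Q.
[K : Q] = 2

f(x) = x^2 - 647 factors as (x - √647)(x + √647). The splitting field is K = Q(√647). Since 647 is squarefree and > 1, it is not a perfect square, so x^2 - 647 is irreducible over Q and [Q(√647) : Q] = 2. Hence [K : Q] = 2.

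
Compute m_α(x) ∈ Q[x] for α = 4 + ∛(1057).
m_α(x) = x^3 - 12x^2 + 48x - 1121

Set β = α - 4 = ∛(1057), so β^3 = 1057. Then (α - 4)^3 - 1057 = 0, i.e. α is a root of g(x) = (x - 4)^3 - 1057 = x^3 - 12x^2 + 48x - 1121. Since g(x) = h(x - 4) where h(x) = x^3 - 1057, and h is irreducible over Q (because 1057 is not a perfect cube, so h has no rational root, and a monic cubic with no rational root is irreducible), g is also irreducible (irreducibility is preserved under the substitution x → x - 4). Hence m_α(x) = x^3 - 12x^2 + 48x - 1121.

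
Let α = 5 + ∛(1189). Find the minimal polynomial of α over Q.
m_α(x) = x^3 - 15x^2 + 75x - 1314

Set β = α - 5 = ∛(1189), so β^3 = 1189. Then (α - 5)^3 - 1189 = 0, i.e. α is a root of g(x) = (x - 5)^3 - 1189 = x^3 - 15x^2 + 75x - 1314. Since g(x) = h(x - 5) where h(x) = x^3 - 1189, and h is irreducible over Q (because 1189 is not a perfect cube, so h has no rational root, and a monic cubic with no rational root is irreducible), g is also irreducible (irreducibility is preserved under the substitution x → x - 5). Hence m_α(x) = x^3 - 15x^2 + 75x - 1314.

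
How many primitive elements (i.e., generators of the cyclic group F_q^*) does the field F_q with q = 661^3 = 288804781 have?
There are φ(288804780) = 70012800 primitive elements

F_q^* is cyclic of order q - 1 = 288804780. A cyclic group of order m has exactly φ(m) generators. Here m = 288804780 = 2^2 · 3^2 · 5 · 11 · 145861, so the number of primitive elements is φ(288804780) = 70012800.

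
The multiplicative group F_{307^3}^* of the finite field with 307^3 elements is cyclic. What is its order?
|F_{307^3}^*| = 28934442

F_{307^3} has 307^3 = 28934443 elements; its multiplicative group consists of all nonzero elements, so |F_{307^3}^*| = 28934443 - 1 = 28934442. (It is cyclic since any finite subgroup of the multiplicative group of a field is cyclic.)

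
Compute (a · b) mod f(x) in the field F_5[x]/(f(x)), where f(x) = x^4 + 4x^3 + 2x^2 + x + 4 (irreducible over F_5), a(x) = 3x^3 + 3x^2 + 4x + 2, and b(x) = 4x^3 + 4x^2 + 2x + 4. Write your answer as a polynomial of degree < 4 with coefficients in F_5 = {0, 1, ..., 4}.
a · b ≡ 4x^3 + 2x^2 + 4 (mod f(x))

Multiply in F_5[x]: a(x)·b(x) = (3x^3 + 3x^2 + 4x + 2)·(4x^3 + 4x^2 + 2x + 4) = 2x^6 + 4x^5 + 4x^4 + 2x^3 + 3x^2 + 3. This has degree ≥ 4, so divide by f(x) over F_5: 2x^6 + 4x^5 + 4x^4 + 2x^3 + 3x^2 + 3 = (2x^2 + x + 1)·(x^4 + 4x^3 + 2x^2 + x + 4) + (4x^3 + 2x^2 + 4). Hence a·b ≡ 4x^3 + 2x^2 + 4 (mod f). (F_5[x]/(f) is a field with 5^4 = 625 elements since f is irreducible of degree 4.)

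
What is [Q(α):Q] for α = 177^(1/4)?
[Q(α):Q] = 4

α is a root of x^4 - 177. By Eisenstein's criterion at the prime p = 3 (which divides the constant term 177 but p^2 = 9 does not, since 177 is squarefree), x^4 - 177 is irreducible over Q. Hence [Q(α):Q] = 4.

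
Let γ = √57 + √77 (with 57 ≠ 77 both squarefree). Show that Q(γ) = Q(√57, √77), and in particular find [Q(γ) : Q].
[Q(γ) : Q] = 4 (equivalently, Q(γ) = Q(√57, √77))

Obviously Q(γ) ⊆ Q(√57, √77), and [Q(√57, √77):Q] = 4 (since 57, 77 are distinct squarefree integers > 1 with 4389 not a perfect square). To show equality we compute the minimal polynomial of γ. From γ = √57 + √77: γ^2 = 57 + 2√(4389) + 77 = 134 + 2√(4389), so γ^2 - 134 = 2√(4389); squaring, (γ^2 - 134)^2 = 4·4389, i.e. γ^4 - 268γ^2 + 17956 - 17556 = 0, i.e. γ^4 - 268γ^2 + 400 = 0. So γ is a root of x^4 - 268x^2 + 400. This polynomial is irreducible over Q: it has no rational root (each ±√57 ± √77 is irrational), and any factorization into two quadratics over Q would force √(4389) ∈ Q (pairing opposite roots) or √57, √77 ∈ Q (other pairings), all impossible. Hence [Q(γ):Q] = 4 = [Q(√57, √77):Q], so Q(γ) = Q(√57, √77).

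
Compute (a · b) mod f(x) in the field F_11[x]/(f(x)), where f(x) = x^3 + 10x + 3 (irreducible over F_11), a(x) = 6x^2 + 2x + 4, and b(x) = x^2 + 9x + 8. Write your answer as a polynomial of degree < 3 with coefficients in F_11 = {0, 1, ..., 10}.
a · b ≡ 10x^2 + 2x + 7 (mod f(x))

Multiply in F_11[x]: a(x)·b(x) = (6x^2 + 2x + 4)·(x^2 + 9x + 8) = 6x^4 + x^3 + 4x^2 + 8x + 10. This has degree ≥ 3, so divide by f(x) over F_11: 6x^4 + x^3 + 4x^2 + 8x + 10 = (6x + 1)·(x^3 + 10x + 3) + (10x^2 + 2x + 7). Hence a·b ≡ 10x^2 + 2x + 7 (mod f). (F_11[x]/(f) is a field with 11^3 = 1331 elements since f is irreducible of degree 3.)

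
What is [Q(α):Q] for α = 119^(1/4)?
[Q(α):Q] = 4

α is a root of x^4 - 119. By Eisenstein's criterion at the prime p = 7 (which divides the constant term 119 but p^2 = 49 does not, since 119 is squarefree), x^4 - 119 is irreducible over Q. Hence [Q(α):Q] = 4.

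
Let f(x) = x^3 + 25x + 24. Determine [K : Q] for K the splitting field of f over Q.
[K : Q] = 6

By the rational root test, any rational root of the monic integer polynomial f(x) = x^3 + 25x + 24 must be an integer dividing the constant term 24, i.e. one of ±{1, 2, 3, 4, 6, 8, 12, 24}. Evaluating: f(1) = 50, f(-1) = -2, f(2) = 82, f(-2) = -34, f(3) = 126, f(-3) = -78, f(4) = 188, f(-4) = -140, f(6) = 390, f(-6) = -342, f(8) = 736, f(-8) = -688, f(12) = 2052, f(-12) = -2004, f(24) = 14448, f(-24) = -14400; none is 0, so f has no rational root and is therefore irreducible over Q (a cubic with no linear factor over a field is irreducible). For an irreducible cubic, the Galois group is A_3 or S_3 according as the discriminant disc(f) = -4a^3 - 27b^2 = -4·(25)^3 - 27·(24)^2 = -78052 is or is not a square in Q. Here disc(f) = -78052 is not a perfect square in Q, so the Galois group of f over Q is not contained in A_3 and must be all of S_3. The splitting field has degree |S_3| = 6 over Q, so [K : Q] = 6.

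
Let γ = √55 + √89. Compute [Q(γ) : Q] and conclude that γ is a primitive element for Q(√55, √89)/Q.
[Q(γ) : Q] = 4 (equivalently, Q(γ) = Q(√55, √89))

Obviously Q(γ) ⊆ Q(√55, √89), and [Q(√55, √89):Q] = 4 (since 55, 89 are distinct squarefree integers > 1 with 4895 not a perfect square). To show equality we compute the minimal polynomial of γ. From γ = √55 + √89: γ^2 = 55 + 2√(4895) + 89 = 144 + 2√(4895), so γ^2 - 144 = 2√(4895); squaring, (γ^2 - 144)^2 = 4·4895, i.e. γ^4 - 288γ^2 + 20736 - 19580 = 0, i.e. γ^4 - 288γ^2 + 1156 = 0. So γ is a root of x^4 - 288x^2 + 1156. This polynomial is irreducible over Q: it has no rational root (each ±√55 ± √89 is irrational), and any factorization into two quadratics over Q would force √(4895) ∈ Q (pairing opposite roots) or √55, √89 ∈ Q (other pairings), all impossible. Hence [Q(γ):Q] = 4 = [Q(√55, √89):Q], so Q(γ) = Q(√55, √89).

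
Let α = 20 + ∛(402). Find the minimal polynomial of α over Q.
m_α(x) = x^3 - 60x^2 + 1200x - 8402

Set β = α - 20 = ∛(402), so β^3 = 402. Then (α - 20)^3 - 402 = 0, i.e. α is a root of g(x) = (x - 20)^3 - 402 = x^3 - 60x^2 + 1200x - 8402. Since g(x) = h(x - 20) where h(x) = x^3 - 402, and h is irreducible over Q (because 402 is not a perfect cube, so h has no rational root, and a monic cubic with no rational root is irreducible), g is also irreducible (irreducibility is preserved under the substitution x → x - 20). Hence m_α(x) = x^3 - 60x^2 + 1200x - 8402.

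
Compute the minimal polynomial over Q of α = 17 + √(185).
m_α(x) = x^2 - 34x + 104

From α - 17 = √(185), squaring gives (α - 17)^2 = 185, i.e. α^2 - 34α + 289 = 185, so α^2 - 34α + 104 = 0. The discriminant of x^2 - 34x + 104 is (-34)^2 - 4·(104) = 1156 - 416 = 740, and 4·(185) is not a perfect square in Q since 185 is squarefree and ≠ 1. Hence x^2 - 34x + 104 is irreducible over Q and is the minimal polynomial of α.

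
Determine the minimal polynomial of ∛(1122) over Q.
m_α(x) = x^3 - 1122

α satisfies α^3 = 1122, so x^3 - 1122 annihilates α. By the rational root test, a rational root p/q (in lowest terms) of x^3 - 1122 would satisfy p^3 = 1122 q^3, forcing q = 1 and p^3 = 1122; but 1122 is not a perfect cube, contradiction. A monic cubic over Q with no rational root is irreducible (any nontrivial factorization would include a linear factor). Hence x^3 - 1122 is the minimal polynomial of α, and in particular [Q(α):Q] = 3.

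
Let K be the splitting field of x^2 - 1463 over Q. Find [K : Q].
[K : Q] = 2

f(x) = x^2 - 1463 factors as (x - √1463)(x + √1463). The splitting field is K = Q(√1463). Since 1463 is squarefree and > 1, it is not a perfect square, so x^2 - 1463 is irreducible over Q and [Q(√1463) : Q] = 2. Hence [K : Q] = 2.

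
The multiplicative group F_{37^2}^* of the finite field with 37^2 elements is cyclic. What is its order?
|F_{37^2}^*| = 1368

F_{37^2} has 37^2 = 1369 elements; its multiplicative group consists of all nonzero elements, so |F_{37^2}^*| = 1369 - 1 = 1368. (It is cyclic since any finite subgroup of the multiplicative group of a field is cyclic.)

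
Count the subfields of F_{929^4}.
F_{929^4} has 3 subfields

The subfields of F_{p^n} are exactly the fields F_{p^d} for d | n (each is the fixed field of the unique index-d subgroup of Gal(F_{p^n}/F_p) ≅ Z/nZ). The divisors of n = 4 are {1, 2, 4}, giving 3 subfields: F_{929^1}, F_{929^2}, F_{929^4}.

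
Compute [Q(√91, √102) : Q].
[Q(√91, √102) : Q] = 4

[Q(√91):Q] = 2 (min poly x^2 - 91, irreducible since 91 is squarefree > 1). For the top step, suppose √102 ∈ Q(√91), say √102 = c + d√91 with c, d ∈ Q. Squaring: 102 = c^2 + 91d^2 + 2cd√91. Since √91 ∉ Q this forces 2cd = 0. If d = 0 then √102 = c ∈ Q, contradicting 102 squarefree > 1. If c = 0 then 102 = 91d^2, so 91·102 = (91d)^2 is a perfect square in Q — but 91·102 = 9282 is not a perfect square (since 91 and 102 are distinct squarefree integers). Contradiction. Hence √102 ∉ Q(√91), so x^2 - 102 stays irreducible over Q(√91) and [Q(√91, √102) : Q(√91)] = 2. By the tower law, [Q(√91, √102) : Q] = 2 · 2 = 4.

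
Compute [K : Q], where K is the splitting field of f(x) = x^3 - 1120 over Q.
[K : Q] = 6

The roots of x^3 - 1120 are ∛1120, ω∛1120, ω^2∛1120 where ω = e^(2πi/3) is a primitive cube root of unity, so K = Q(∛1120, ω). Now [Q(∛1120):Q] = 3 (since 1120 is not a perfect cube, x^3 - 1120 is irreducible) and [Q(ω):Q] = 2. Both 2 and 3 divide [K:Q], and [K:Q] ≤ 3·2 = 6, so [K:Q] = 6. (Equivalently: Q(∛1120) ⊂ R but ω ∉ R, so [K : Q(∛1120)] = 2.)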